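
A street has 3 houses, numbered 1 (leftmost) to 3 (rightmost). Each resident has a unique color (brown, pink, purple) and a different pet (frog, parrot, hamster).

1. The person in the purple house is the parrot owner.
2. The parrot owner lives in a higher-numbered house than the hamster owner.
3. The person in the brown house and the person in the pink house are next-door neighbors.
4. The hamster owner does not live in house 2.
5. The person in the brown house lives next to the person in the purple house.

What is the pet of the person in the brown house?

Clue 4 places the hamster owner in house 1.
The person in the purple house is narrowed to house 2 or 3; consider each.
Placing it in house 2 leads to a contradiction, so it's in house 3.
The parrot owner is in house 3 (clue 1).
Clue 5 places the person in the brown house in house 2.
House 1's color must be pink (nothing else left).
The only pet still possible for house 2 is frog.
So: house 1 = pink/hamster, house 2 = brown/frog, house 3 = purple/parrot.

frog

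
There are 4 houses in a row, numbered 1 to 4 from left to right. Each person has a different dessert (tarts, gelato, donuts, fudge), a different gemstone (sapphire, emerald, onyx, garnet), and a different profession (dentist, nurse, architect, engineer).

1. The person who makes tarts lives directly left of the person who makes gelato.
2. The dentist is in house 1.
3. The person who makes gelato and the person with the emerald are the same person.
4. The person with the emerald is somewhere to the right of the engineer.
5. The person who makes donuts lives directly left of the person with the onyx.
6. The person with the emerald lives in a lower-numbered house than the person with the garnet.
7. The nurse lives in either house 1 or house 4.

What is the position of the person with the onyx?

By clue 2, the dentist is in house 1.
So house 1 gets sapphire for gemstone.
So house 4 gets nurse for profession.
By clue 4, the person with the emerald is in house 3.
Clue 4: the engineer is in house 2.
The person with the garnet is in house 4 (clue 6).
House 4 dessert: only fudge fits.
That leaves onyx as the gemstone for house 2.
The only profession still possible for house 3 is architect.
From clue 3, the person who makes gelato must be in house 3.
The person who makes donuts is in house 1 (clue 5).
The only dessert still possible for house 2 is tarts.
So: house 1 = donuts/sapphire/dentist, house 2 = tarts/onyx/engineer, house 3 = gelato/emerald/architect, house 4 = fudge/garnet/nurse.

2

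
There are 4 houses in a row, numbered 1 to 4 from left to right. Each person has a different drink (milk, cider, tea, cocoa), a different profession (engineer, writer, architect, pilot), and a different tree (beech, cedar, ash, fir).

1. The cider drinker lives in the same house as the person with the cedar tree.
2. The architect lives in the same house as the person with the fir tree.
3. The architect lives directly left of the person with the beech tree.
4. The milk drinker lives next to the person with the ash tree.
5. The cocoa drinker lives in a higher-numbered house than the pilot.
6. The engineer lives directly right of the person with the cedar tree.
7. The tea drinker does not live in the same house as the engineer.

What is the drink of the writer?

tea

The cider drinker is narrowed to house 1 or 2 or 3; consider each.
Placing it in house 2 and house 3 leads to a contradiction, so it's in house 1.
From clue 1, the person with the cedar tree must be in house 1.
Clue 6 places the engineer in house 2.
That leaves writer as the profession for house 4.
The architect is in house 3 (clue 2).
The person with the fir tree is in house 3 (clue 2).
From clue 3, the person with the beech tree must be in house 4.
House 1 profession: only pilot fits.
House 2's tree must be ash (nothing else left).
Clue 4: the milk drinker is in house 3.
House 2's drink must be cocoa (nothing else left).
So house 4 gets tea for drink.
So: house 1 = cider/pilot/cedar, house 2 = cocoa/engineer/ash, house 3 = milk/architect/fir, house 4 = tea/writer/beech.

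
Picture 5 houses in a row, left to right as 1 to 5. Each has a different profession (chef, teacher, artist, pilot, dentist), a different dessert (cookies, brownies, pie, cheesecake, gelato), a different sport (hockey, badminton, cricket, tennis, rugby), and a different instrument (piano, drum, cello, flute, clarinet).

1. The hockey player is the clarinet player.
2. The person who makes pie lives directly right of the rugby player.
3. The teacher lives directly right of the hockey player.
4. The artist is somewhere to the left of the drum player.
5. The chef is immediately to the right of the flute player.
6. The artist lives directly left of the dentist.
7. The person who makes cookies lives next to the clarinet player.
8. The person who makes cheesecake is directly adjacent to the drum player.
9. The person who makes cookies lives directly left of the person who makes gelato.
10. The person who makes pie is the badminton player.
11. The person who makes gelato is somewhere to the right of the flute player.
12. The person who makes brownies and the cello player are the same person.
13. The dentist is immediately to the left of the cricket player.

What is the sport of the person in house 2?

badminton

The artist is narrowed to house 1 or 2 or 3; consider each.
Placing it in house 2 and house 3 leads to a contradiction, so it's in house 1.
From clue 6, the dentist must be in house 2.
The cricket player is in house 3 (clue 13).
Clue 9 places the person who makes cookies in house 3.
The person who makes gelato is in house 4 (clue 9).
The chef is narrowed to house 3 or 4; consider each.
Placing it in house 3 leads to a contradiction, so it's in house 4.
Clue 5 places the flute player in house 3.
The pilot is narrowed to house 3 or 5; consider each.
Placing it in house 5 leads to a contradiction, so it's in house 3.
That leaves teacher as the profession for house 5.
The hockey player is in house 4 (clue 3).
The only sport still possible for house 1 is rugby.
By clue 1, the clarinet player is in house 4.
The person who makes pie is in house 2 (clue 2).
By clue 10, the badminton player is in house 2.
That leaves tennis as the sport for house 5.
Clue 8 places the person who makes cheesecake in house 1.
House 5's dessert must be brownies (nothing else left).
The only instrument still possible for house 2 is drum.
From clue 12, the cello player must be in house 5.
House 1 instrument: only piano fits.
So: house 1 = artist/cheesecake/rugby/piano, house 2 = dentist/pie/badminton/drum, house 3 = pilot/cookies/cricket/flute, house 4 = chef/gelato/hockey/clarinet, house 5 = teacher/brownies/tennis/cello.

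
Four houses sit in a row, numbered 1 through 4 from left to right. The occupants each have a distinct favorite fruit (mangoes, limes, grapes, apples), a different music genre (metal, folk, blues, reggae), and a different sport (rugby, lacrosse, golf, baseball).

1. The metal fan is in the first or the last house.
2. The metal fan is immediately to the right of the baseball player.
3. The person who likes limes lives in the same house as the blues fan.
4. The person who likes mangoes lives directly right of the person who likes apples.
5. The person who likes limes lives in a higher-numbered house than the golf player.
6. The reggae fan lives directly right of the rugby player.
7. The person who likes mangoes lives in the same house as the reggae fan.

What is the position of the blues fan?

Clue 2: the metal fan is in house 4.
By clue 2, the baseball player is in house 3.
That leaves lacrosse as the sport for house 4.
That leaves grapes as the favorite fruit for house 4.
That leaves folk as the music genre for house 1.
The only favorite fruit still possible for house 1 is apples.
Clue 4 places the person who likes mangoes in house 2.
By clue 7, the reggae fan is in house 2.
House 3's favorite fruit must be limes (nothing else left).
House 3's music genre must be blues (nothing else left).
The rugby player is in house 1 (clue 6).
House 2 sport: only golf fits.
So: house 1 = apples/folk/rugby, house 2 = mangoes/reggae/golf, house 3 = limes/blues/baseball, house 4 = grapes/metal/lacrosse.

3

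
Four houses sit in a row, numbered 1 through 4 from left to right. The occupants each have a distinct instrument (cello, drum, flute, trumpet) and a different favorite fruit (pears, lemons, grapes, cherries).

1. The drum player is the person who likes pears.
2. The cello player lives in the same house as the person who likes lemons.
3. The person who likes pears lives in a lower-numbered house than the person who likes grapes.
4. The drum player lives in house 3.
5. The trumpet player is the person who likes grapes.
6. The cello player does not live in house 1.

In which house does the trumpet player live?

4

By clue 4, the drum player is in house 3.
So house 1 gets flute for instrument.
The person who likes pears is in house 3 (clue 1).
From clue 3, the person who likes grapes must be in house 4.
The trumpet player is in house 4 (clue 5).
So house 2 gets cello for instrument.
That leaves cherries as the favorite fruit for house 1.
The only favorite fruit still possible for house 2 is lemons.
So: house 1 = flute/cherries, house 2 = cello/lemons, house 3 = drum/pears, house 4 = trumpet/grapes.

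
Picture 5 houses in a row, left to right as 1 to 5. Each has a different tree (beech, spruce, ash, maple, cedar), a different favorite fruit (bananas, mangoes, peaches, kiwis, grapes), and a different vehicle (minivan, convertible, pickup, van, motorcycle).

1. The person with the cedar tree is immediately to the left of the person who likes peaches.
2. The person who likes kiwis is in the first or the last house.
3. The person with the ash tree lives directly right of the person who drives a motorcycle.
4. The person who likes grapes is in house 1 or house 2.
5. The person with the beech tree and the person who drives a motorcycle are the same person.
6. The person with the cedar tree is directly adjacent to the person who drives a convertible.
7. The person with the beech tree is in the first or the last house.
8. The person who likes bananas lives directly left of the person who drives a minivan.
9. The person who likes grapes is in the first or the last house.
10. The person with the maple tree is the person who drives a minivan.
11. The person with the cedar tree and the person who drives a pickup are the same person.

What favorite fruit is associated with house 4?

peaches

From clue 7, the person with the beech tree must be in house 1.
Clue 9 places the person who likes grapes in house 1.
The person who drives a motorcycle is in house 1 (clue 5).
House 5 favorite fruit: only kiwis fits.
Clue 3 places the person with the ash tree in house 2.
House 3 tree: only cedar fits.
Clue 1 places the person who likes peaches in house 4.
Clue 11 places the person who drives a pickup in house 3.
The person who likes bananas is in house 3 (clue 8).
Clue 8 places the person who drives a minivan in house 4.
From clue 10, the person with the maple tree must be in house 4.
That leaves spruce as the tree for house 5.
That leaves mangoes as the favorite fruit for house 2.
House 2's vehicle must be convertible (nothing else left).
So house 5 gets van for vehicle.
So: house 1 = beech/grapes/motorcycle, house 2 = ash/mangoes/convertible, house 3 = cedar/bananas/pickup, house 4 = maple/peaches/minivan, house 5 = spruce/kiwis/van.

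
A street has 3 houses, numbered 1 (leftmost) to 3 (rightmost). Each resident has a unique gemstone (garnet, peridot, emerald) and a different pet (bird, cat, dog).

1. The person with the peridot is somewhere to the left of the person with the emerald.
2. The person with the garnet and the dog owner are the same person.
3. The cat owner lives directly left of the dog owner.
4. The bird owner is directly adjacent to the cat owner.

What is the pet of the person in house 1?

House 1 gemstone: only peridot fits.
The person with the emerald is narrowed to house 2 or 3; consider each.
Placing it in house 3 leads to a contradiction, so it's in house 2.
The only gemstone still possible for house 3 is garnet.
From clue 2, the dog owner must be in house 3.
By clue 3, the cat owner is in house 2.
House 1 pet: only bird fits.
So: house 1 = peridot/bird, house 2 = emerald/cat, house 3 = garnet/dog.

bird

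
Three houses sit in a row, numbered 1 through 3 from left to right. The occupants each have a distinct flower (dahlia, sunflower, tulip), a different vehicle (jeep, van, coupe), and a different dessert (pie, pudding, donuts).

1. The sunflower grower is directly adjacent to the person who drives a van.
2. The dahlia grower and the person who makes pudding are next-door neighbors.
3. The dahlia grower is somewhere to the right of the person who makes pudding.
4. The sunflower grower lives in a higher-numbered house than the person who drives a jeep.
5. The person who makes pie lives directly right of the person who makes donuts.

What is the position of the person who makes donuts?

House 1's flower must be tulip (nothing else left).
So house 3 gets pie for dessert.
The person who makes donuts is in house 2 (clue 5).
That leaves pudding as the dessert for house 1.
By clue 2, the dahlia grower is in house 2.
House 3's flower must be sunflower (nothing else left).
From clue 1, the person who drives a van must be in house 2.
That leaves coupe as the vehicle for house 3.
That leaves jeep as the vehicle for house 1.
So: house 1 = tulip/jeep/pudding, house 2 = dahlia/van/donuts, house 3 = sunflower/coupe/pie.

2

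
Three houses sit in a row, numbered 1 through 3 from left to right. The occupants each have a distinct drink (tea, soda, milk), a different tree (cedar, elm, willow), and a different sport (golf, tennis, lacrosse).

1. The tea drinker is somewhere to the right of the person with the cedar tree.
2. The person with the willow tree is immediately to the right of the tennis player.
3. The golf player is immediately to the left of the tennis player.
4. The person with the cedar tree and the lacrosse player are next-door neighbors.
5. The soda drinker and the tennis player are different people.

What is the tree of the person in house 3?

willow

Clue 3: the golf player is in house 1.
The tennis player is in house 2 (clue 3).
House 3 sport: only lacrosse fits.
By clue 2, the person with the willow tree is in house 3.
The person with the cedar tree is in house 2 (clue 4).
The only tree still possible for house 1 is elm.
Clue 1 places the tea drinker in house 3.
House 1 drink: only soda fits.
House 2 drink: only milk fits.
So: house 1 = soda/elm/golf, house 2 = milk/cedar/tennis, house 3 = tea/willow/lacrosse.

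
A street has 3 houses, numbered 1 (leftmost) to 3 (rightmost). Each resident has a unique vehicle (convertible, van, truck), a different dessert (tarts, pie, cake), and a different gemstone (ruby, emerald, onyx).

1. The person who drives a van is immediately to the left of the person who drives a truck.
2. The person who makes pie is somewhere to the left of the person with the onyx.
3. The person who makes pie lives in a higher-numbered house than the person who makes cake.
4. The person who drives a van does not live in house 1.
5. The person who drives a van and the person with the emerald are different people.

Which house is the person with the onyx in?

By clue 3, the person who makes pie is in house 2.
Clue 3 places the person who makes cake in house 1.
Clue 4: the person who drives a van is in house 2.
House 1's vehicle must be convertible (nothing else left).
House 3 vehicle: only truck fits.
That leaves tarts as the dessert for house 3.
Clue 2 places the person with the onyx in house 3.
House 2's gemstone must be ruby (nothing else left).
So house 1 gets emerald for gemstone.
So: house 1 = convertible/cake/emerald, house 2 = van/pie/ruby, house 3 = truck/tarts/onyx.

3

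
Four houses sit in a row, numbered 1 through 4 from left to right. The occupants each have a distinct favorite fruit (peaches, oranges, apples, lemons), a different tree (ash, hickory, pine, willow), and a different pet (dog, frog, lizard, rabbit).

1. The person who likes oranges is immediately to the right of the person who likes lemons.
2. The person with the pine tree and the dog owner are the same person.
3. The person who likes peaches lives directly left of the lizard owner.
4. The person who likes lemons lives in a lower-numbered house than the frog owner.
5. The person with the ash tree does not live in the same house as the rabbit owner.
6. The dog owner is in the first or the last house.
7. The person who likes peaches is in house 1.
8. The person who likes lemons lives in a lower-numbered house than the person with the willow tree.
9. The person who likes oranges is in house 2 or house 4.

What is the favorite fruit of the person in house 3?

lemons

Clue 7: the person who likes peaches is in house 1.
Clue 1 places the person who likes oranges in house 4.
Clue 1: the person who likes lemons is in house 3.
From clue 3, the lizard owner must be in house 2.
The frog owner is in house 4 (clue 4).
By clue 8, the person with the willow tree is in house 4.
The only favorite fruit still possible for house 2 is apples.
That leaves rabbit as the pet for house 3.
House 1 tree: only pine fits.
The only tree still possible for house 3 is hickory.
The only pet still possible for house 1 is dog.
That leaves ash as the tree for house 2.
So: house 1 = peaches/pine/dog, house 2 = apples/ash/lizard, house 3 = lemons/hickory/rabbit, house 4 = oranges/willow/frog.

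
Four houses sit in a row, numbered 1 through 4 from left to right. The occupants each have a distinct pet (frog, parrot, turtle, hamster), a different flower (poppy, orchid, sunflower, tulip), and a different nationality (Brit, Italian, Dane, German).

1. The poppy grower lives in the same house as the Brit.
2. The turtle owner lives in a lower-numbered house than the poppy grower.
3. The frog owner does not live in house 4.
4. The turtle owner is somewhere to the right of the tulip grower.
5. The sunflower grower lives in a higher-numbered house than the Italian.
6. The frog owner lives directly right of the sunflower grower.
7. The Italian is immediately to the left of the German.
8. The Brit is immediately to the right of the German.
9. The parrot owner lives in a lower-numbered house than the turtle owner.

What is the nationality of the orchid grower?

The frog owner is in house 3 (clue 6).
By clue 6, the sunflower grower is in house 2.
The only pet still possible for house 2 is turtle.
That leaves hamster as the pet for house 4.
That leaves tulip as the flower for house 1.
From clue 5, the Italian must be in house 1.
Clue 7: the German is in house 2.
The Brit is in house 3 (clue 8).
That leaves parrot as the pet for house 1.
House 4's nationality must be Dane (nothing else left).
By clue 1, the poppy grower is in house 3.
The only flower still possible for house 4 is orchid.
So: house 1 = parrot/tulip/Italian, house 2 = turtle/sunflower/German, house 3 = frog/poppy/Brit, house 4 = hamster/orchid/Dane.

Dane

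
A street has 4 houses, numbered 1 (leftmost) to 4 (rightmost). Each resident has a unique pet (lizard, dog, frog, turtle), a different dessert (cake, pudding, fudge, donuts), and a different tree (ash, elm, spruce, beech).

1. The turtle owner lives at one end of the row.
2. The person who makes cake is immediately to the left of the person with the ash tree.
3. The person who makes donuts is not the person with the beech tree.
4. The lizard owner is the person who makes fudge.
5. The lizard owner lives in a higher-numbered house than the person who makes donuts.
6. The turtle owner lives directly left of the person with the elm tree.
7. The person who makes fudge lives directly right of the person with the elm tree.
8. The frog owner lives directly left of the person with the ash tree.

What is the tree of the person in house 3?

From clue 6, the turtle owner must be in house 1.
Clue 6 places the person with the elm tree in house 2.
From clue 7, the person who makes fudge must be in house 3.
House 4 dessert: only pudding fits.
By clue 2, the person who makes cake is in house 2.
Clue 2: the person with the ash tree is in house 3.
Clue 4 places the lizard owner in house 3.
By clue 8, the frog owner is in house 2.
House 4's pet must be dog (nothing else left).
That leaves donuts as the dessert for house 1.
By clue 3, the person with the beech tree is in house 4.
That leaves spruce as the tree for house 1.
So: house 1 = turtle/donuts/spruce, house 2 = frog/cake/elm, house 3 = lizard/fudge/ash, house 4 = dog/pudding/beech.

ash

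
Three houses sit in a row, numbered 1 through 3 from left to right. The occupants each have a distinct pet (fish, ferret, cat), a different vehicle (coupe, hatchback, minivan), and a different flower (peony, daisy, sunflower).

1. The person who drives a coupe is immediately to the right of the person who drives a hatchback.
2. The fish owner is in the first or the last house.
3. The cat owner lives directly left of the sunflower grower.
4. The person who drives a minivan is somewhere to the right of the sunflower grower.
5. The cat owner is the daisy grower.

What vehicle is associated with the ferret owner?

From clue 4, the person who drives a minivan must be in house 3.
Clue 4 places the sunflower grower in house 2.
That leaves hatchback as the vehicle for house 1.
That leaves coupe as the vehicle for house 2.
The only flower still possible for house 3 is peony.
From clue 3, the cat owner must be in house 1.
So house 2 gets ferret for pet.
So house 3 gets fish for pet.
So house 1 gets daisy for flower.
So: house 1 = cat/hatchback/daisy, house 2 = ferret/coupe/sunflower, house 3 = fish/minivan/peony.

coupe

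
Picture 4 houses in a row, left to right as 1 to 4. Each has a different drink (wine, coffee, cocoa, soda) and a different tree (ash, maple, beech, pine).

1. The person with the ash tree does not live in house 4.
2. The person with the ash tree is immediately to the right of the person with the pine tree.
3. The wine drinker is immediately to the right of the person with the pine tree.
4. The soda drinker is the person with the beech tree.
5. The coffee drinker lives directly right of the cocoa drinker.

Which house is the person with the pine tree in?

2

The wine drinker is narrowed to house 2 or 3; consider each.
Placing it in house 2 leads to a contradiction, so it's in house 3.
Clue 3: the person with the pine tree is in house 2.
Clue 5 places the coffee drinker in house 2.
From clue 5, the cocoa drinker must be in house 1.
So house 4 gets soda for drink.
The only tree still possible for house 3 is ash.
Clue 4: the person with the beech tree is in house 4.
So house 1 gets maple for tree.
So: house 1 = cocoa/maple, house 2 = coffee/pine, house 3 = wine/ash, house 4 = soda/beech.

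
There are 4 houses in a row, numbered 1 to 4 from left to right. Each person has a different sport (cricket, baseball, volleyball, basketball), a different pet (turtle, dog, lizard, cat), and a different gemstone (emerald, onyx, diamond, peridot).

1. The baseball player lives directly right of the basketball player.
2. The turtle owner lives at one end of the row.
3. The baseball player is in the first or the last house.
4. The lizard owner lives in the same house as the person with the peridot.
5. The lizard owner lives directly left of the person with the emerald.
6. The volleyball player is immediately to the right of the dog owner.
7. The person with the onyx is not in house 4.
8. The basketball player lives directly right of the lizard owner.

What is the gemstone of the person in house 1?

The baseball player is in house 4 (clue 3).
House 1's sport must be cricket (nothing else left).
From clue 1, the basketball player must be in house 3.
Clue 8: the lizard owner is in house 2.
The only sport still possible for house 2 is volleyball.
House 3 pet: only cat fits.
The only pet still possible for house 4 is turtle.
House 4's gemstone must be diamond (nothing else left).
From clue 4, the person with the peridot must be in house 2.
By clue 5, the person with the emerald is in house 3.
House 1 pet: only dog fits.
That leaves onyx as the gemstone for house 1.
So: house 1 = cricket/dog/onyx, house 2 = volleyball/lizard/peridot, house 3 = basketball/cat/emerald, house 4 = baseball/turtle/diamond.

onyx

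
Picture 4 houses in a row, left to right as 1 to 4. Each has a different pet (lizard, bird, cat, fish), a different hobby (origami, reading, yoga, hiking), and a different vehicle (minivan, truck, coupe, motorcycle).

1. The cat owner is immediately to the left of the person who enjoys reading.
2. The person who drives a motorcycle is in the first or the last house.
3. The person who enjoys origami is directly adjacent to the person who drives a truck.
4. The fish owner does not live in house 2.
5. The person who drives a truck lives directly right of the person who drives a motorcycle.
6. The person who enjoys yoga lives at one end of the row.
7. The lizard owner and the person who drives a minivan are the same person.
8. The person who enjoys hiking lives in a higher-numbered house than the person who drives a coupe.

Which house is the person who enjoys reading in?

From clue 5, the person who drives a truck must be in house 2.
Clue 5: the person who drives a motorcycle is in house 1.
So house 4 gets minivan for vehicle.
By clue 7, the lizard owner is in house 4.
Clue 8: the person who enjoys hiking is in house 4.
House 2's hobby must be reading (nothing else left).
That leaves origami as the hobby for house 3.
House 3 vehicle: only coupe fits.
From clue 1, the cat owner must be in house 1.
The only pet still possible for house 2 is bird.
The only pet still possible for house 3 is fish.
So house 1 gets yoga for hobby.
So: house 1 = cat/yoga/motorcycle, house 2 = bird/reading/truck, house 3 = fish/origami/coupe, house 4 = lizard/hiking/minivan.

2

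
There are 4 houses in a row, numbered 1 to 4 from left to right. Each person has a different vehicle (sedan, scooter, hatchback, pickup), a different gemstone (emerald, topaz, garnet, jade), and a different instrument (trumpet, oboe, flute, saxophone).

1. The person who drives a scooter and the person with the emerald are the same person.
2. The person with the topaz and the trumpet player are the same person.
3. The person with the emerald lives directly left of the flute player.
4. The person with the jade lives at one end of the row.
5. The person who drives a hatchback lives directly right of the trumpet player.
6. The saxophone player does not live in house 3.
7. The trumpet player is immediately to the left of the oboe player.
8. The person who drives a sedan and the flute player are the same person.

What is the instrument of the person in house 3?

The person with the jade is narrowed to house 1 or 4; consider each.
Placing it in house 1 leads to a contradiction, so it's in house 4.
The person who drives a hatchback is narrowed to house 2 or 3 or 4; consider each.
Placing it in house 2 and house 3 leads to a contradiction, so it's in house 4.
Clue 5: the trumpet player is in house 3.
Clue 7: the oboe player is in house 4.
House 1's instrument must be saxophone (nothing else left).
House 2's instrument must be flute (nothing else left).
By clue 2, the person with the topaz is in house 3.
By clue 3, the person with the emerald is in house 1.
The person who drives a sedan is in house 2 (clue 8).
House 2's gemstone must be garnet (nothing else left).
Clue 1: the person who drives a scooter is in house 1.
The only vehicle still possible for house 3 is pickup.
So: house 1 = scooter/emerald/saxophone, house 2 = sedan/garnet/flute, house 3 = pickup/topaz/trumpet, house 4 = hatchback/jade/oboe.

trumpet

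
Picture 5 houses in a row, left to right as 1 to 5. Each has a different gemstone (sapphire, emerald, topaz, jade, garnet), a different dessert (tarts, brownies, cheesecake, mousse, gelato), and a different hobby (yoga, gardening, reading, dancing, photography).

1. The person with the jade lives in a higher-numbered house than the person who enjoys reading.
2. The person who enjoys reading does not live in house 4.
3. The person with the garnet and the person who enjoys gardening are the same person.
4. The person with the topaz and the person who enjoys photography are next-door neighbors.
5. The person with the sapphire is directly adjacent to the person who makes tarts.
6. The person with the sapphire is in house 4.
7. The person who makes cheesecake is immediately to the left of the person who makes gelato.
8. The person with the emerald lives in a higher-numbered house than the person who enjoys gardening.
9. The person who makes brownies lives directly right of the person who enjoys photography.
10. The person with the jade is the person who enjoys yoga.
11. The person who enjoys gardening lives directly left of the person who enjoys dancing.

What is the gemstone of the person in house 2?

Clue 6: the person with the sapphire is in house 4.
The only hobby still possible for house 5 is yoga.
From clue 10, the person with the jade must be in house 5.
That leaves photography as the hobby for house 4.
From clue 4, the person with the topaz must be in house 3.
From clue 9, the person who makes brownies must be in house 5.
That leaves garnet as the gemstone for house 1.
So house 2 gets emerald for gemstone.
From clue 3, the person who enjoys gardening must be in house 1.
From clue 11, the person who enjoys dancing must be in house 2.
The only dessert still possible for house 3 is tarts.
The only hobby still possible for house 3 is reading.
Clue 7: the person who makes cheesecake is in house 1.
Clue 7: the person who makes gelato is in house 2.
House 4's dessert must be mousse (nothing else left).
So: house 1 = garnet/cheesecake/gardening, house 2 = emerald/gelato/dancing, house 3 = topaz/tarts/reading, house 4 = sapphire/mousse/photography, house 5 = jade/brownies/yoga.

emerald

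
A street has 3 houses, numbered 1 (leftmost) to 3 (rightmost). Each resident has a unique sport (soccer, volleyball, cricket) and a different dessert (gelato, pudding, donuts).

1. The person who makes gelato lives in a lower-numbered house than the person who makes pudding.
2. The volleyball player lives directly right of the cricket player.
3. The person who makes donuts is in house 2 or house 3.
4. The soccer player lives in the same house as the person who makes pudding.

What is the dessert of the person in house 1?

gelato

So house 1 gets cricket for sport.
House 1's dessert must be gelato (nothing else left).
Clue 2 places the volleyball player in house 2.
The only sport still possible for house 3 is soccer.
By clue 4, the person who makes pudding is in house 3.
House 2's dessert must be donuts (nothing else left).
So: house 1 = cricket/gelato, house 2 = volleyball/donuts, house 3 = soccer/pudding.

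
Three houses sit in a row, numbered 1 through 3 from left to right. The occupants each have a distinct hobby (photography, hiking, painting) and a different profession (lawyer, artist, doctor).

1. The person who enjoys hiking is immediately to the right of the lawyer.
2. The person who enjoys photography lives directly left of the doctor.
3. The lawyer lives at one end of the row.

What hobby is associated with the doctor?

Clue 3: the lawyer is in house 1.
Clue 1 places the person who enjoys hiking in house 2.
House 3 hobby: only painting fits.
Clue 2 places the doctor in house 2.
That leaves photography as the hobby for house 1.
House 3 profession: only artist fits.
So: house 1 = photography/lawyer, house 2 = hiking/doctor, house 3 = painting/artist.

hiking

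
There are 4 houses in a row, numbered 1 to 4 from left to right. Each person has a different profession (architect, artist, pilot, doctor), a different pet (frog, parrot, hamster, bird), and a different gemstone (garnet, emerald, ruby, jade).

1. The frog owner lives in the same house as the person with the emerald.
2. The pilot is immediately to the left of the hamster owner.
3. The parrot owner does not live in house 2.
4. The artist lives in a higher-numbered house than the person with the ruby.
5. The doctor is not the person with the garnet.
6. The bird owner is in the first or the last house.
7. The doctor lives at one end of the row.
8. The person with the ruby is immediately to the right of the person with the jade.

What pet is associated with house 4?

The artist is narrowed to house 3 or 4; consider each.
Placing it in house 4 leads to a contradiction, so it's in house 3.
Clue 4: the person with the ruby is in house 2.
Clue 8: the person with the jade is in house 1.
So house 2 gets hamster for pet.
Clue 2: the pilot is in house 1.
That leaves architect as the profession for house 2.
That leaves doctor as the profession for house 4.
From clue 5, the person with the garnet must be in house 3.
The only gemstone still possible for house 4 is emerald.
By clue 1, the frog owner is in house 4.
So house 1 gets bird for pet.
That leaves parrot as the pet for house 3.
So: house 1 = pilot/bird/jade, house 2 = architect/hamster/ruby, house 3 = artist/parrot/garnet, house 4 = doctor/frog/emerald.

frog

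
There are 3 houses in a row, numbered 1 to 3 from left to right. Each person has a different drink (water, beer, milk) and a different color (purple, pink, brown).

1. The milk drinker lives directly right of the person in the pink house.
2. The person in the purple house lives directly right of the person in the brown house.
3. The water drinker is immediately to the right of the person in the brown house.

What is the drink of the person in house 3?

That leaves beer as the drink for house 1.
House 3's color must be purple (nothing else left).
Clue 2 places the person in the brown house in house 2.
The water drinker is in house 3 (clue 3).
So house 2 gets milk for drink.
The only color still possible for house 1 is pink.
So: house 1 = beer/pink, house 2 = milk/brown, house 3 = water/purple.

water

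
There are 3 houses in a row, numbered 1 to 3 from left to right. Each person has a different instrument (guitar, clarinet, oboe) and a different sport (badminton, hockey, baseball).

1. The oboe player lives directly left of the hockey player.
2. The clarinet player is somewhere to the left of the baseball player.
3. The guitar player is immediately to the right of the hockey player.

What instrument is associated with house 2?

clarinet

By clue 3, the guitar player is in house 3.
From clue 3, the hockey player must be in house 2.
So house 1 gets badminton for sport.
House 3's sport must be baseball (nothing else left).
Clue 1: the oboe player is in house 1.
So house 2 gets clarinet for instrument.
So: house 1 = oboe/badminton, house 2 = clarinet/hockey, house 3 = guitar/baseball.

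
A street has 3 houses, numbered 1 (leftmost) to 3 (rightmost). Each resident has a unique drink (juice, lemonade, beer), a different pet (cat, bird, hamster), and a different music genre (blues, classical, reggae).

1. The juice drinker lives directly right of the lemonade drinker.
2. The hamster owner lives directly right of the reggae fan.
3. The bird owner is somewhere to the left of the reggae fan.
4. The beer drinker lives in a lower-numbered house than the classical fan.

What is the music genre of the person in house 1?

From clue 3, the bird owner must be in house 1.
From clue 3, the reggae fan must be in house 2.
So house 3 gets juice for drink.
That leaves blues as the music genre for house 1.
So house 3 gets classical for music genre.
By clue 1, the lemonade drinker is in house 2.
Clue 2 places the hamster owner in house 3.
The only drink still possible for house 1 is beer.
House 2 pet: only cat fits.
So: house 1 = beer/bird/blues, house 2 = lemonade/cat/reggae, house 3 = juice/hamster/classical.

blues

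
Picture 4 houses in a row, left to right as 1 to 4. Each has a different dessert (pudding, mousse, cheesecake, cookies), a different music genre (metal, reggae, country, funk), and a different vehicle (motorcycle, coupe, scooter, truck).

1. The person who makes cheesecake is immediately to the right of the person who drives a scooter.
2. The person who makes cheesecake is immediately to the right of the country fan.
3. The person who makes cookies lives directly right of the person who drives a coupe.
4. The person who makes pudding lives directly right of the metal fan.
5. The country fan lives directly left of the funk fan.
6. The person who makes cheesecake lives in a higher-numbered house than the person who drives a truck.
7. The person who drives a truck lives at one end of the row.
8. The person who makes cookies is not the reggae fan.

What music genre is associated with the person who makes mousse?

From clue 7, the person who drives a truck must be in house 1.
House 1 dessert: only mousse fits.
House 4's vehicle must be motorcycle (nothing else left).
House 2 dessert: only pudding fits.
Clue 4 places the metal fan in house 1.
The person who makes cheesecake is narrowed to house 3 or 4; consider each.
Placing it in house 3 leads to a contradiction, so it's in house 4.
The person who drives a scooter is in house 3 (clue 1).
Clue 2: the country fan is in house 3.
By clue 5, the funk fan is in house 4.
House 3's dessert must be cookies (nothing else left).
House 2 music genre: only reggae fits.
That leaves coupe as the vehicle for house 2.
So: house 1 = mousse/metal/truck, house 2 = pudding/reggae/coupe, house 3 = cookies/country/scooter, house 4 = cheesecake/funk/motorcycle.

metal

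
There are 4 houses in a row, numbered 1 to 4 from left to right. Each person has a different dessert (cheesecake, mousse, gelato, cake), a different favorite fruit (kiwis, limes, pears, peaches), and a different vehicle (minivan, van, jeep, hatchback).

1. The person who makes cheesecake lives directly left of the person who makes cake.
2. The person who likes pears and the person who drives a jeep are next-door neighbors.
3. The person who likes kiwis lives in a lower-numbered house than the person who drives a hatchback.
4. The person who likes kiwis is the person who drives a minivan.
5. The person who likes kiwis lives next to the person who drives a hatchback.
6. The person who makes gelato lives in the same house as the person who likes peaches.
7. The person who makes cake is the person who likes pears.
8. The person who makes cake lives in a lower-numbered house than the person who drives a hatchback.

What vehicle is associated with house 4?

hatchback

The person who makes cake is narrowed to house 2 or 3; consider each.
Placing it in house 3 leads to a contradiction, so it's in house 2.
From clue 1, the person who makes cheesecake must be in house 1.
By clue 7, the person who likes pears is in house 2.
Clue 3 places the person who drives a hatchback in house 4.
By clue 4, the person who drives a minivan is in house 3.
House 1 favorite fruit: only limes fits.
House 3's favorite fruit must be kiwis (nothing else left).
That leaves peaches as the favorite fruit for house 4.
That leaves jeep as the vehicle for house 1.
House 2 vehicle: only van fits.
Clue 6 places the person who makes gelato in house 4.
That leaves mousse as the dessert for house 3.
So: house 1 = cheesecake/limes/jeep, house 2 = cake/pears/van, house 3 = mousse/kiwis/minivan, house 4 = gelato/peaches/hatchback.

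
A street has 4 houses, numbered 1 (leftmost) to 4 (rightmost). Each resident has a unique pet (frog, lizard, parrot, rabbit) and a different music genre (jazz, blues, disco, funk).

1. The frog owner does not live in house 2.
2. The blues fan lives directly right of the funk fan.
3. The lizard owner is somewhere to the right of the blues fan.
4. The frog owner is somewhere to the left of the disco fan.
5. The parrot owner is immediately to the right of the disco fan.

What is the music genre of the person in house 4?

jazz

That leaves rabbit as the pet for house 2.
So house 4 gets jazz for music genre.
From clue 4, the frog owner must be in house 1.
The only music genre still possible for house 1 is funk.
Clue 2: the blues fan is in house 2.
That leaves disco as the music genre for house 3.
Clue 5 places the parrot owner in house 4.
So house 3 gets lizard for pet.
So: house 1 = frog/funk, house 2 = rabbit/blues, house 3 = lizard/disco, house 4 = parrot/jazz.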